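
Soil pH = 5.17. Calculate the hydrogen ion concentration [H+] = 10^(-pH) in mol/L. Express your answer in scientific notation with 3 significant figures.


Step 1: [H+] = 10^(-pH)
Step 2: [H+] = 10^(-5.17)
Step 3: [H+] = 6.76e-06 mol/L

6.76e-06


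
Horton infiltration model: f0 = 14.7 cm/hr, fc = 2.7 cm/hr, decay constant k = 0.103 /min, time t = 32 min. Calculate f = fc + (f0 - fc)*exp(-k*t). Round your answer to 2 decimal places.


Step 1: f = fc + (f0 - fc) * exp(-k * t)
Step 2: exp(-0.103 * 32) = 0.037031
Step 3: f = 2.7 + (14.7 - 2.7) * 0.037031
Step 4: f = 2.7 + 12.0 * 0.037031
Step 5: f = 3.14 cm/hr

3.14


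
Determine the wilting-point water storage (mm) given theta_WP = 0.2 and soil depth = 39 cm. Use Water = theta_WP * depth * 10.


Step 1: Water (mm) = theta_WP * depth * 10
Step 2: Water = 0.2 * 39 * 10
Step 3: Water = 78.0 mm

78.0


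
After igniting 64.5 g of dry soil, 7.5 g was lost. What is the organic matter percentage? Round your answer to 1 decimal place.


Step 1: OM% = 100 * LOI / sample mass
Step 2: OM = 100 * 7.5 / 64.5
Step 3: OM = 11.6%

11.6


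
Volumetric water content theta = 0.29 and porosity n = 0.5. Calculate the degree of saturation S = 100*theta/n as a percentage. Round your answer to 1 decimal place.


Step 1: S = 100 * theta_v / n
Step 2: S = 100 * 0.29 / 0.5
Step 3: S = 58.0%

58.0


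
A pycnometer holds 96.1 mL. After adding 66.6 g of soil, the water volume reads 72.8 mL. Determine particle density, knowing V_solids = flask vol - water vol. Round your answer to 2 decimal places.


Step 1: Volume of solids = flask volume - water volume with soil
Step 2: V_solids = 96.1 - 72.8 = 23.3 mL
Step 3: Particle density = mass / V_solids = 66.6 / 23.3 = 2.86 g/cm^3

2.86


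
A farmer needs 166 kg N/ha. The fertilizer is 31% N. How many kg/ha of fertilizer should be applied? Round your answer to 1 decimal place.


Step 1: Fertilizer rate = target N / (N content / 100)
Step 2: Rate = 166 / (31 / 100)
Step 3: Rate = 166 / 0.31
Step 4: Rate = 535.5 kg/ha

535.5


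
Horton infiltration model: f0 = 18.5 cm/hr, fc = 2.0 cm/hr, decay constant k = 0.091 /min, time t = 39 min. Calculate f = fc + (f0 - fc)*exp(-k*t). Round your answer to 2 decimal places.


Step 1: f = fc + (f0 - fc) * exp(-k * t)
Step 2: exp(-0.091 * 39) = 0.028753
Step 3: f = 2.0 + (18.5 - 2.0) * 0.028753
Step 4: f = 2.0 + 16.5 * 0.028753
Step 5: f = 2.47 cm/hr

2.47


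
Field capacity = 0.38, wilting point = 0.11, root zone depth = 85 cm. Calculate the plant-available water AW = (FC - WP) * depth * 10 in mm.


Step 1: Available water = (FC - WP) * depth * 10
Step 2: AW = (0.38 - 0.11) * 85 * 10
Step 3: AW = 0.27 * 85 * 10
Step 4: AW = 229.5 mm

229.5


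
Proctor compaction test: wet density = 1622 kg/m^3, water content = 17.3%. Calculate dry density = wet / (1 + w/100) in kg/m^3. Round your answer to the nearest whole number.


Step 1: Dry density = wet density / (1 + w/100)
Step 2: Dry density = 1622 / (1 + 17.3/100)
Step 3: Dry density = 1622 / 1.173
Step 4: Dry density = 1383 kg/m^3

1383


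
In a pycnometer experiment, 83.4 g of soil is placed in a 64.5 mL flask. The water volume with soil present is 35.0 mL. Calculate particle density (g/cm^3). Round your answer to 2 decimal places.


Step 1: Volume of solids = flask volume - water volume with soil
Step 2: V_solids = 64.5 - 35.0 = 29.5 mL
Step 3: Particle density = mass / V_solids = 83.4 / 29.5 = 2.83 g/cm^3

2.83


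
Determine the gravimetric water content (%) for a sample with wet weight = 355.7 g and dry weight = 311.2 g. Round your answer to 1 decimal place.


Step 1: Water mass = wet - dry = 355.7 - 311.2 = 44.5 g
Step 2: w = 100 * water mass / dry mass
Step 3: w = 100 * 44.5 / 311.2 = 14.3%

14.3


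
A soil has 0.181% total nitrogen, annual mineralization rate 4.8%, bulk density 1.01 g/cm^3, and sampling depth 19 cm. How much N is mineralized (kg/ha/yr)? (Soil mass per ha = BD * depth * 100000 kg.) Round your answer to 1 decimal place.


Step 1: Soil mass per ha = BD * depth * 100000 = 1.01 * 19 * 100000 = 1919000 kg
Step 2: Total N pool = soil mass * N%/100 = 1919000 * 0.181/100 = 3473.39 kg/ha
Step 3: N mineralized = N pool * rate%/100 = 3473.39 * 4.8/100 = 166.7 kg/ha/yr

166.7


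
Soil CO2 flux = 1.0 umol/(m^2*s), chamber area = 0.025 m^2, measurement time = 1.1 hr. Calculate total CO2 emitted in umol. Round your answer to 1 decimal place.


Step 1: Convert time to seconds: 1.1 hr * 3600 = 3960.0 s
Step 2: Total = flux * area * time_s
Step 3: Total = 1.0 * 0.025 * 3960.0
Step 4: Total = 99.0 umol

99.0


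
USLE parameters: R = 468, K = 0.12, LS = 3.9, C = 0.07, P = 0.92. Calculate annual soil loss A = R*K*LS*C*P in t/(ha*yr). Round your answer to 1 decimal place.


Step 1: A = R * K * LS * C * P
Step 2: R * K = 468 * 0.12 = 56.16
Step 3: (R*K) * LS = 56.16 * 3.9 = 219.024
Step 4: * C * P = 219.024 * 0.07 * 0.92 = 14.1
Step 5: A = 14.1 t/(ha*yr)

14.1


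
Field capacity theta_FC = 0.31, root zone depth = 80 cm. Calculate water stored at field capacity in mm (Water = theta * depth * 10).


Step 1: Water (mm) = theta_FC * depth (cm) * 10
Step 2: Water = 0.31 * 80 * 10
Step 3: Water = 248.0 mm

248.0


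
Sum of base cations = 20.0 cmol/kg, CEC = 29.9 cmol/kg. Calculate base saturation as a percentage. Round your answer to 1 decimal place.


Step 1: BS = 100 * (sum of bases) / CEC
Step 2: BS = 100 * 20.0 / 29.9
Step 3: BS = 66.9%

66.9


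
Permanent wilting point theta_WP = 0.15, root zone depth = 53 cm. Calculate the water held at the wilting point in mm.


Step 1: Water (mm) = theta_WP * depth * 10
Step 2: Water = 0.15 * 53 * 10
Step 3: Water = 79.5 mm

79.5


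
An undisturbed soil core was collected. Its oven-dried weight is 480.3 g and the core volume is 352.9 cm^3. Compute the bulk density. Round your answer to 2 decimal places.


Step 1: Identify the formula: BD = dry mass / volume
Step 2: Substitute values: BD = 480.3 / 352.9
Step 3: BD = 1.36 g/cm^3

1.36


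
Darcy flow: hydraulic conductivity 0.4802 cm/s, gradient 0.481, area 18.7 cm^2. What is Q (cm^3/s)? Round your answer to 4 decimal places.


Step 1: Apply Darcy's law: Q = K * i * A
Step 2: Q = 0.4802 * 0.481 * 18.7
Step 3: Q = 4.3193 cm^3/s

4.3193


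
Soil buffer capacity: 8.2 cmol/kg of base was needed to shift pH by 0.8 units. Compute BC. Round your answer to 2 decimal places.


Step 1: BC = change in base / change in pH
Step 2: BC = 8.2 / 0.8
Step 3: BC = 10.25 cmol/(kg*pH unit)

10.25


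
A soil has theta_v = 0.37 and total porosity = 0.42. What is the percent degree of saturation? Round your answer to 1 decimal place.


Step 1: S = 100 * theta_v / n
Step 2: S = 100 * 0.37 / 0.42
Step 3: S = 88.1%

88.1


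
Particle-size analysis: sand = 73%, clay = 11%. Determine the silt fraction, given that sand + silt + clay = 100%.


Step 1: sand + silt + clay = 100%
Step 2: silt = 100 - sand - clay
Step 3: silt = 100 - 73 - 11
Step 4: silt = 16%

16


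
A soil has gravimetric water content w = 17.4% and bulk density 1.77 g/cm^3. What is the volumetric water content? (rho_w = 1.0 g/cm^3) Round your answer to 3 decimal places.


Step 1: theta = (w / 100) * BD / rho_w
Step 2: theta = (17.4 / 100) * 1.77 / 1.0
Step 3: theta = 0.174 * 1.77
Step 4: theta = 0.308

0.308


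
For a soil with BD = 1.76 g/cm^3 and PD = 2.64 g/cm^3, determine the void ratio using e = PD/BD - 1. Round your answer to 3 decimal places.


Step 1: e = PD / BD - 1
Step 2: e = 2.64 / 1.76 - 1
Step 3: e = 1.5 - 1
Step 4: e = 0.5

0.5


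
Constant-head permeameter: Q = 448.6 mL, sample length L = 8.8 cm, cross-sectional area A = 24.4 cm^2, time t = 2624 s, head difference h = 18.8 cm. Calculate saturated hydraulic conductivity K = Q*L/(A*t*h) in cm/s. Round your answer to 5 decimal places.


Step 1: K = Q * L / (A * t * h)
Step 2: Numerator = 448.6 * 8.8 = 3947.68
Step 3: Denominator = 24.4 * 2624 * 18.8 = 1203681.28
Step 4: K = 3947.68 / 1203681.28 = 0.00328 cm/s

0.00328


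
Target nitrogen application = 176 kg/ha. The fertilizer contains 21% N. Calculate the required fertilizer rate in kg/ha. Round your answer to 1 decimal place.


Step 1: Fertilizer rate = target N / (N content / 100)
Step 2: Rate = 176 / (21 / 100)
Step 3: Rate = 176 / 0.21
Step 4: Rate = 838.1 kg/ha

838.1


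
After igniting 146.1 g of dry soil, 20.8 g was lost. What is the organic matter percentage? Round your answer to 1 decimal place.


Step 1: OM% = 100 * LOI / sample mass
Step 2: OM = 100 * 20.8 / 146.1
Step 3: OM = 14.2%

14.2


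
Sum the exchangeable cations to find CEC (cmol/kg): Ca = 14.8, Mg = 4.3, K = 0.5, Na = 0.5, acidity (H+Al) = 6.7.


Step 1: CEC = Ca + Mg + K + Na + (H+Al)
Step 2: CEC = 14.8 + 4.3 + 0.5 + 0.5 + 6.7
Step 3: CEC = 26.8 cmol/kg

26.8


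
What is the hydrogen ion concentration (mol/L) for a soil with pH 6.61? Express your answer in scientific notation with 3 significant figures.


Step 1: [H+] = 10^(-pH)
Step 2: [H+] = 10^(-6.61)
Step 3: [H+] = 2.45e-07 mol/L

2.45e-07


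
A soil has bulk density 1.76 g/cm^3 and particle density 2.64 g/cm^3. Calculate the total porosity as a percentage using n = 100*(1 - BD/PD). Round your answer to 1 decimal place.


Step 1: Formula: n = 100 * (1 - BD / PD)
Step 2: n = 100 * (1 - 1.76 / 2.64)
Step 3: n = 100 * (1 - 0.66667)
Step 4: n = 33.3%

33.3


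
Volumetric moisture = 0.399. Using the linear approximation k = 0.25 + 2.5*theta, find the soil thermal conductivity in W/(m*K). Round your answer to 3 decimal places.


Step 1: k = 0.25 + 2.5 * theta
Step 2: k = 0.25 + 2.5 * 0.399
Step 3: k = 0.25 + 0.998
Step 4: k = 1.248 W/(m*K)

1.248


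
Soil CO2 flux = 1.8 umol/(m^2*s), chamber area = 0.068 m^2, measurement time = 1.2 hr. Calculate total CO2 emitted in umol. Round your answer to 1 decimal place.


Step 1: Convert time to seconds: 1.2 hr * 3600 = 4320.0 s
Step 2: Total = flux * area * time_s
Step 3: Total = 1.8 * 0.068 * 4320.0
Step 4: Total = 528.8 umol

528.8


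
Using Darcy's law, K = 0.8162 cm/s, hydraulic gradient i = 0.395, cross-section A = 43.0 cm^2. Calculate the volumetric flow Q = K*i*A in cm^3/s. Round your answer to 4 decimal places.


Step 1: Apply Darcy's law: Q = K * i * A
Step 2: Q = 0.8162 * 0.395 * 43.0
Step 3: Q = 13.8632 cm^3/s

13.8632


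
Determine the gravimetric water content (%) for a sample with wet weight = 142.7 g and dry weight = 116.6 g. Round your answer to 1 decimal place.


Step 1: Water mass = wet - dry = 142.7 - 116.6 = 26.1 g
Step 2: w = 100 * water mass / dry mass
Step 3: w = 100 * 26.1 / 116.6 = 22.4%

22.4


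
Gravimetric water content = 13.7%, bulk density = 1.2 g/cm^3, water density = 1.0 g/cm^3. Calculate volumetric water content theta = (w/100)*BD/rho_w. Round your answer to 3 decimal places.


Step 1: theta = (w / 100) * BD / rho_w
Step 2: theta = (13.7 / 100) * 1.2 / 1.0
Step 3: theta = 0.137 * 1.2
Step 4: theta = 0.164

0.164


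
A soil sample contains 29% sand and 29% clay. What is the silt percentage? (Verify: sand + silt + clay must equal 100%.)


Step 1: sand + silt + clay = 100%
Step 2: silt = 100 - sand - clay
Step 3: silt = 100 - 29 - 29
Step 4: silt = 42%

42


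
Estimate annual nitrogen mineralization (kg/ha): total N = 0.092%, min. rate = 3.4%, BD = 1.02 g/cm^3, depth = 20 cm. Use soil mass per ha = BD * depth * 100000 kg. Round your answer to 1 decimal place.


Step 1: Soil mass per ha = BD * depth * 100000 = 1.02 * 20 * 100000 = 2040000 kg
Step 2: Total N pool = soil mass * N%/100 = 2040000 * 0.092/100 = 1876.8 kg/ha
Step 3: N mineralized = N pool * rate%/100 = 1876.8 * 3.4/100 = 63.8 kg/ha/yr

63.8


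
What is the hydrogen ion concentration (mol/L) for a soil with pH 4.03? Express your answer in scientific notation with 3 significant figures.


Step 1: [H+] = 10^(-pH)
Step 2: [H+] = 10^(-4.03)
Step 3: [H+] = 9.33e-05 mol/L

9.33e-05


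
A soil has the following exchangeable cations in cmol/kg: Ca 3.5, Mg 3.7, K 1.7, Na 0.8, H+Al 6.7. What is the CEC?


Step 1: CEC = Ca + Mg + K + Na + (H+Al)
Step 2: CEC = 3.5 + 3.7 + 1.7 + 0.8 + 6.7
Step 3: CEC = 16.4 cmol/kg

16.4


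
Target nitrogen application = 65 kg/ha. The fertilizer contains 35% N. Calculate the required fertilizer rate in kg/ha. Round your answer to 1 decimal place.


Step 1: Fertilizer rate = target N / (N content / 100)
Step 2: Rate = 65 / (35 / 100)
Step 3: Rate = 65 / 0.35
Step 4: Rate = 185.7 kg/ha

185.7


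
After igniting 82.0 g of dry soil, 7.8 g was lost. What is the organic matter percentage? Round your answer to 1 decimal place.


Step 1: OM% = 100 * LOI / sample mass
Step 2: OM = 100 * 7.8 / 82.0
Step 3: OM = 9.5%

9.5


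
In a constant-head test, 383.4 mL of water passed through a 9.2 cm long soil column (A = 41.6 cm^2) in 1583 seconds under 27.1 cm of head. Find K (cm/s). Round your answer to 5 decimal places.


Step 1: K = Q * L / (A * t * h)
Step 2: Numerator = 383.4 * 9.2 = 3527.28
Step 3: Denominator = 41.6 * 1583 * 27.1 = 1784610.88
Step 4: K = 3527.28 / 1784610.88 = 0.00198 cm/s

0.00198


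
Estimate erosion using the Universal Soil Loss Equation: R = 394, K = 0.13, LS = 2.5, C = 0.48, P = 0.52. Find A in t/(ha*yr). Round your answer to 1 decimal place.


Step 1: A = R * K * LS * C * P
Step 2: R * K = 394 * 0.13 = 51.22
Step 3: (R*K) * LS = 51.22 * 2.5 = 128.05
Step 4: * C * P = 128.05 * 0.48 * 0.52 = 32.0
Step 5: A = 32.0 t/(ha*yr)

32.0


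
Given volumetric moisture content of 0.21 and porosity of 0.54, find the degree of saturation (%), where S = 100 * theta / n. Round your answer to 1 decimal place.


Step 1: S = 100 * theta_v / n
Step 2: S = 100 * 0.21 / 0.54
Step 3: S = 38.9%

38.9


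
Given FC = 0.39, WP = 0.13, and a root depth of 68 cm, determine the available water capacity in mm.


Step 1: Available water = (FC - WP) * depth * 10
Step 2: AW = (0.39 - 0.13) * 68 * 10
Step 3: AW = 0.26 * 68 * 10
Step 4: AW = 176.8 mm

176.8


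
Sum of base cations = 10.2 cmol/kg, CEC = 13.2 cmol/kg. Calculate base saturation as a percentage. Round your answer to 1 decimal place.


Step 1: BS = 100 * (sum of bases) / CEC
Step 2: BS = 100 * 10.2 / 13.2
Step 3: BS = 77.3%

77.3


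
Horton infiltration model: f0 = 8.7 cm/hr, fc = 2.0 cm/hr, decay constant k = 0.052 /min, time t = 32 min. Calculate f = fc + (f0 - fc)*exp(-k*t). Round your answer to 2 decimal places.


Step 1: f = fc + (f0 - fc) * exp(-k * t)
Step 2: exp(-0.052 * 32) = 0.18938
Step 3: f = 2.0 + (8.7 - 2.0) * 0.18938
Step 4: f = 2.0 + 6.7 * 0.18938
Step 5: f = 3.27 cm/hr

3.27


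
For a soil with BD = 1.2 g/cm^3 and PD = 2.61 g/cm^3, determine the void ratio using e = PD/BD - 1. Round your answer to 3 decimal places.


Step 1: e = PD / BD - 1
Step 2: e = 2.61 / 1.2 - 1
Step 3: e = 2.175 - 1
Step 4: e = 1.175

1.175


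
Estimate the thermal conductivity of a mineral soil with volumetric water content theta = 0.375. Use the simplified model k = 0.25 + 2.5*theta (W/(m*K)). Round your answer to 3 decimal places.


Step 1: k = 0.25 + 2.5 * theta
Step 2: k = 0.25 + 2.5 * 0.375
Step 3: k = 0.25 + 0.938
Step 4: k = 1.188 W/(m*K)

1.188


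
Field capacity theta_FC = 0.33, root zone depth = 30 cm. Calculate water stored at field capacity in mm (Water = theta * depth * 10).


Step 1: Water (mm) = theta_FC * depth (cm) * 10
Step 2: Water = 0.33 * 30 * 10
Step 3: Water = 99.0 mm

99.0


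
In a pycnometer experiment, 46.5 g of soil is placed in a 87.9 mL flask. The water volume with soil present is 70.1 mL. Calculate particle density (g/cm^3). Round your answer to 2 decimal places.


Step 1: Volume of solids = flask volume - water volume with soil
Step 2: V_solids = 87.9 - 70.1 = 17.8 mL
Step 3: Particle density = mass / V_solids = 46.5 / 17.8 = 2.61 g/cm^3

2.61


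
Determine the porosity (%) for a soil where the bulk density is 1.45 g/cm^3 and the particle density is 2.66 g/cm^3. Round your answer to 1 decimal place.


Step 1: Formula: n = 100 * (1 - BD / PD)
Step 2: n = 100 * (1 - 1.45 / 2.66)
Step 3: n = 100 * (1 - 0.54511)
Step 4: n = 45.5%

45.5


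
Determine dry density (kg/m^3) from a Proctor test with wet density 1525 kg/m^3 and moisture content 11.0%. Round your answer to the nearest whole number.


Step 1: Dry density = wet density / (1 + w/100)
Step 2: Dry density = 1525 / (1 + 11.0/100)
Step 3: Dry density = 1525 / 1.11
Step 4: Dry density = 1374 kg/m^3

1374


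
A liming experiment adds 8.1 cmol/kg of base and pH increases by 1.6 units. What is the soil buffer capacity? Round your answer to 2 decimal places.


Step 1: BC = change in base / change in pH
Step 2: BC = 8.1 / 1.6
Step 3: BC = 5.06 cmol/(kg*pH unit)

5.06


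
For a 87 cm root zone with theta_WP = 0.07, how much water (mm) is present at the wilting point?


Step 1: Water (mm) = theta_WP * depth * 10
Step 2: Water = 0.07 * 87 * 10
Step 3: Water = 60.9 mm

60.9


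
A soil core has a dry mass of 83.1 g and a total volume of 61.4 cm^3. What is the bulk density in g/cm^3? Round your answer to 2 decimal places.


Step 1: Identify the formula: BD = dry mass / volume
Step 2: Substitute values: BD = 83.1 / 61.4
Step 3: BD = 1.35 g/cm^3

1.35


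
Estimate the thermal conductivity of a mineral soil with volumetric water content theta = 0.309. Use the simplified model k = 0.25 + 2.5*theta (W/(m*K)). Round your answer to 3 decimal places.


Step 1: k = 0.25 + 2.5 * theta
Step 2: k = 0.25 + 2.5 * 0.309
Step 3: k = 0.25 + 0.773
Step 4: k = 1.023 W/(m*K)

1.023


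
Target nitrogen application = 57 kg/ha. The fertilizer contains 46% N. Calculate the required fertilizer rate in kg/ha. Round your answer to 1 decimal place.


Step 1: Fertilizer rate = target N / (N content / 100)
Step 2: Rate = 57 / (46 / 100)
Step 3: Rate = 57 / 0.46
Step 4: Rate = 123.9 kg/ha

123.9


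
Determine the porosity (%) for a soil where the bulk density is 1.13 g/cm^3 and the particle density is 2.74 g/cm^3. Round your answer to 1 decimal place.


Step 1: Formula: n = 100 * (1 - BD / PD)
Step 2: n = 100 * (1 - 1.13 / 2.74)
Step 3: n = 100 * (1 - 0.41241)
Step 4: n = 58.8%

58.8


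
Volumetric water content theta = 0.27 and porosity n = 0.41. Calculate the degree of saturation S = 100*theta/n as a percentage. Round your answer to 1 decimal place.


Step 1: S = 100 * theta_v / n
Step 2: S = 100 * 0.27 / 0.41
Step 3: S = 65.9%

65.9


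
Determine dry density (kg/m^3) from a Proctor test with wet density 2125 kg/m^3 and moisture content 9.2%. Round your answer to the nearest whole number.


Step 1: Dry density = wet density / (1 + w/100)
Step 2: Dry density = 2125 / (1 + 9.2/100)
Step 3: Dry density = 2125 / 1.092
Step 4: Dry density = 1946 kg/m^3

1946


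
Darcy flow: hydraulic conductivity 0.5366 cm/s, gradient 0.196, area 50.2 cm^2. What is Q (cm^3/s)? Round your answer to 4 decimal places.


Step 1: Apply Darcy's law: Q = K * i * A
Step 2: Q = 0.5366 * 0.196 * 50.2
Step 3: Q = 5.2797 cm^3/s

5.2797


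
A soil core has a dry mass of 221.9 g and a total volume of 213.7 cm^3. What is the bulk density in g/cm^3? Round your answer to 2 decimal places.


Step 1: Identify the formula: BD = dry mass / volume
Step 2: Substitute values: BD = 221.9 / 213.7
Step 3: BD = 1.04 g/cm^3

1.04


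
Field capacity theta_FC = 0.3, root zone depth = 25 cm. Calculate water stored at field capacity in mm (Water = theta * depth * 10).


Step 1: Water (mm) = theta_FC * depth (cm) * 10
Step 2: Water = 0.3 * 25 * 10
Step 3: Water = 75.0 mm

75.0


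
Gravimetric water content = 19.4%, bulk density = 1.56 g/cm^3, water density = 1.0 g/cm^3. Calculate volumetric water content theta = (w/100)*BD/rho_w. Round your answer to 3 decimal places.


Step 1: theta = (w / 100) * BD / rho_w
Step 2: theta = (19.4 / 100) * 1.56 / 1.0
Step 3: theta = 0.194 * 1.56
Step 4: theta = 0.303

0.303


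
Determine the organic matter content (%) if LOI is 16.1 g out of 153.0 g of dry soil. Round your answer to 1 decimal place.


Step 1: OM% = 100 * LOI / sample mass
Step 2: OM = 100 * 16.1 / 153.0
Step 3: OM = 10.5%

10.5


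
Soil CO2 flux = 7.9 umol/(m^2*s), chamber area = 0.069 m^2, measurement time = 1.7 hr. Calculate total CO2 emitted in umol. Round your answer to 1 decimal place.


Step 1: Convert time to seconds: 1.7 hr * 3600 = 6120.0 s
Step 2: Total = flux * area * time_s
Step 3: Total = 7.9 * 0.069 * 6120.0
Step 4: Total = 3336.0 umol

3336.0


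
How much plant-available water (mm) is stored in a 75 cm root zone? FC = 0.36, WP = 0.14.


Step 1: Available water = (FC - WP) * depth * 10
Step 2: AW = (0.36 - 0.14) * 75 * 10
Step 3: AW = 0.22 * 75 * 10
Step 4: AW = 165.0 mm

165.0


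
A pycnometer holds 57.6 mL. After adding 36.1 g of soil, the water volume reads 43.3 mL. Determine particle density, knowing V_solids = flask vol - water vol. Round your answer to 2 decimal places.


Step 1: Volume of solids = flask volume - water volume with soil
Step 2: V_solids = 57.6 - 43.3 = 14.3 mL
Step 3: Particle density = mass / V_solids = 36.1 / 14.3 = 2.52 g/cm^3

2.52


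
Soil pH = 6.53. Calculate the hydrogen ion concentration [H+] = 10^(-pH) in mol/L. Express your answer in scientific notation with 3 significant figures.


Step 1: [H+] = 10^(-pH)
Step 2: [H+] = 10^(-6.53)
Step 3: [H+] = 2.95e-07 mol/L

2.95e-07


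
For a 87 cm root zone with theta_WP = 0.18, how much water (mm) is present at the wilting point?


Step 1: Water (mm) = theta_WP * depth * 10
Step 2: Water = 0.18 * 87 * 10
Step 3: Water = 156.6 mm

156.6


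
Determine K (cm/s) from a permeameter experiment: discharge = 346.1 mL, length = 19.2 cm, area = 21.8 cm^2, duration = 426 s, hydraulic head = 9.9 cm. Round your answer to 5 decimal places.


Step 1: K = Q * L / (A * t * h)
Step 2: Numerator = 346.1 * 19.2 = 6645.12
Step 3: Denominator = 21.8 * 426 * 9.9 = 91939.32
Step 4: K = 6645.12 / 91939.32 = 0.07228 cm/s

0.07228


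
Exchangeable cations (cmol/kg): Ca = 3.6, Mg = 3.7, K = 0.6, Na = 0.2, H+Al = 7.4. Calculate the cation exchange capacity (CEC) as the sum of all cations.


Step 1: CEC = Ca + Mg + K + Na + (H+Al)
Step 2: CEC = 3.6 + 3.7 + 0.6 + 0.2 + 7.4
Step 3: CEC = 15.5 cmol/kg

15.5


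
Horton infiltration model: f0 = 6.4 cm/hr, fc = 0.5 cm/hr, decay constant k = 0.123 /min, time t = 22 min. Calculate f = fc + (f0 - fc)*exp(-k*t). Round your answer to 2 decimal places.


Step 1: f = fc + (f0 - fc) * exp(-k * t)
Step 2: exp(-0.123 * 22) = 0.066803
Step 3: f = 0.5 + (6.4 - 0.5) * 0.066803
Step 4: f = 0.5 + 5.9 * 0.066803
Step 5: f = 0.89 cm/hr

0.89


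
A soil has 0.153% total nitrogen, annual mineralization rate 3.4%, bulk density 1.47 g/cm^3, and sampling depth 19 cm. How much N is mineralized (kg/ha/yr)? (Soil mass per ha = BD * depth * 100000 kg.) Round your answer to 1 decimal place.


Step 1: Soil mass per ha = BD * depth * 100000 = 1.47 * 19 * 100000 = 2793000 kg
Step 2: Total N pool = soil mass * N%/100 = 2793000 * 0.153/100 = 4273.29 kg/ha
Step 3: N mineralized = N pool * rate%/100 = 4273.29 * 3.4/100 = 145.3 kg/ha/yr

145.3


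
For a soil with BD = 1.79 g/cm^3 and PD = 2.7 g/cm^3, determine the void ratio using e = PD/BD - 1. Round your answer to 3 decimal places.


Step 1: e = PD / BD - 1
Step 2: e = 2.7 / 1.79 - 1
Step 3: e = 1.50838 - 1
Step 4: e = 0.508

0.508


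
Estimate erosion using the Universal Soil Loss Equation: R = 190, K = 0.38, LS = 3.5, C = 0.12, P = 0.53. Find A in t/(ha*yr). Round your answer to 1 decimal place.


Step 1: A = R * K * LS * C * P
Step 2: R * K = 190 * 0.38 = 72.2
Step 3: (R*K) * LS = 72.2 * 3.5 = 252.7
Step 4: * C * P = 252.7 * 0.12 * 0.53 = 16.1
Step 5: A = 16.1 t/(ha*yr)

16.1


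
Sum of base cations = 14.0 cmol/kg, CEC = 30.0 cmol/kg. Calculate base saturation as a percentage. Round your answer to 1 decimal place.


Step 1: BS = 100 * (sum of bases) / CEC
Step 2: BS = 100 * 14.0 / 30.0
Step 3: BS = 46.7%

46.7


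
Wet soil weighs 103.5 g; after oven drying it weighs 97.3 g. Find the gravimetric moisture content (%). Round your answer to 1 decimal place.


Step 1: Water mass = wet - dry = 103.5 - 97.3 = 6.2 g
Step 2: w = 100 * water mass / dry mass
Step 3: w = 100 * 6.2 / 97.3 = 6.4%

6.4


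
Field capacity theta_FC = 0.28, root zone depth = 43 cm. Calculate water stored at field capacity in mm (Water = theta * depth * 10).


Step 1: Water (mm) = theta_FC * depth (cm) * 10
Step 2: Water = 0.28 * 43 * 10
Step 3: Water = 120.4 mm

120.4


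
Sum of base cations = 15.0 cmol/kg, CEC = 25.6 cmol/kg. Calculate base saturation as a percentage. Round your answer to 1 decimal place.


Step 1: BS = 100 * (sum of bases) / CEC
Step 2: BS = 100 * 15.0 / 25.6
Step 3: BS = 58.6%

58.6


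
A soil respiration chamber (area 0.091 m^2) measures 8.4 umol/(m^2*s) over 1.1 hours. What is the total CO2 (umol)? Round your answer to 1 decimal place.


Step 1: Convert time to seconds: 1.1 hr * 3600 = 3960.0 s
Step 2: Total = flux * area * time_s
Step 3: Total = 8.4 * 0.091 * 3960.0
Step 4: Total = 3027.0 umol

3027.0


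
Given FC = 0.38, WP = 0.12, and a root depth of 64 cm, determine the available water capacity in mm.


Step 1: Available water = (FC - WP) * depth * 10
Step 2: AW = (0.38 - 0.12) * 64 * 10
Step 3: AW = 0.26 * 64 * 10
Step 4: AW = 166.4 mm

166.4


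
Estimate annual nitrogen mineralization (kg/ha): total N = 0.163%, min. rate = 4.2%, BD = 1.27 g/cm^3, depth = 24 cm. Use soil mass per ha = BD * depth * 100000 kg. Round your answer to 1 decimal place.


Step 1: Soil mass per ha = BD * depth * 100000 = 1.27 * 24 * 100000 = 3048000 kg
Step 2: Total N pool = soil mass * N%/100 = 3048000 * 0.163/100 = 4968.24 kg/ha
Step 3: N mineralized = N pool * rate%/100 = 4968.24 * 4.2/100 = 208.7 kg/ha/yr

208.7


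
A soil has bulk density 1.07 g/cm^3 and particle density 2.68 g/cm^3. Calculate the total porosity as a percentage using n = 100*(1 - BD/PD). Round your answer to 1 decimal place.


Step 1: Formula: n = 100 * (1 - BD / PD)
Step 2: n = 100 * (1 - 1.07 / 2.68)
Step 3: n = 100 * (1 - 0.39925)
Step 4: n = 60.1%

60.1


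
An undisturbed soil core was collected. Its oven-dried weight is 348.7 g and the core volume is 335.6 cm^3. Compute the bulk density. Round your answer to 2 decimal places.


Step 1: Identify the formula: BD = dry mass / volume
Step 2: Substitute values: BD = 348.7 / 335.6
Step 3: BD = 1.04 g/cm^3

1.04


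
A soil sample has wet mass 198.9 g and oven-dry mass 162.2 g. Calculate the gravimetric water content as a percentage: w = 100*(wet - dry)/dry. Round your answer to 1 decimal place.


Step 1: Water mass = wet - dry = 198.9 - 162.2 = 36.7 g
Step 2: w = 100 * water mass / dry mass
Step 3: w = 100 * 36.7 / 162.2 = 22.6%

22.6


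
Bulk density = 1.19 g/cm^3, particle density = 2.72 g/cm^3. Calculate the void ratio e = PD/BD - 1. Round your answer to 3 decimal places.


Step 1: e = PD / BD - 1
Step 2: e = 2.72 / 1.19 - 1
Step 3: e = 2.28571 - 1
Step 4: e = 1.286

1.286


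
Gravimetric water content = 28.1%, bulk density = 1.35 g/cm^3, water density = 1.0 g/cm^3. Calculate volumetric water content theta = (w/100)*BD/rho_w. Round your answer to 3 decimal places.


Step 1: theta = (w / 100) * BD / rho_w
Step 2: theta = (28.1 / 100) * 1.35 / 1.0
Step 3: theta = 0.281 * 1.35
Step 4: theta = 0.379

0.379


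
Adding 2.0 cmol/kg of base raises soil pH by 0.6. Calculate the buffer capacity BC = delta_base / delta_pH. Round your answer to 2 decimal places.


Step 1: BC = change in base / change in pH
Step 2: BC = 2.0 / 0.6
Step 3: BC = 3.33 cmol/(kg*pH unit)

3.33


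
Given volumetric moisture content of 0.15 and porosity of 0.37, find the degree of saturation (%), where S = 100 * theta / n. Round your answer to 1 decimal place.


Step 1: S = 100 * theta_v / n
Step 2: S = 100 * 0.15 / 0.37
Step 3: S = 40.5%

40.5


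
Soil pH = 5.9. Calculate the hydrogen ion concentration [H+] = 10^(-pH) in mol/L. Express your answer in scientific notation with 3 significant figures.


Step 1: [H+] = 10^(-pH)
Step 2: [H+] = 10^(-5.9)
Step 3: [H+] = 1.26e-06 mol/L

1.26e-06


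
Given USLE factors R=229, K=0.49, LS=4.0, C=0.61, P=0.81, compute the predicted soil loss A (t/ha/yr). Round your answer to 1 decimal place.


Step 1: A = R * K * LS * C * P
Step 2: R * K = 229 * 0.49 = 112.21
Step 3: (R*K) * LS = 112.21 * 4.0 = 448.84
Step 4: * C * P = 448.84 * 0.61 * 0.81 = 221.8
Step 5: A = 221.8 t/(ha*yr)

221.8


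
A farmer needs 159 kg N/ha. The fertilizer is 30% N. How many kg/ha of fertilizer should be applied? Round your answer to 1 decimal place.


Step 1: Fertilizer rate = target N / (N content / 100)
Step 2: Rate = 159 / (30 / 100)
Step 3: Rate = 159 / 0.3
Step 4: Rate = 530.0 kg/ha

530.0


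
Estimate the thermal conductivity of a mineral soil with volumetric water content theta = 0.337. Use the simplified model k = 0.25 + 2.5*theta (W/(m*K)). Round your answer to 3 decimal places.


Step 1: k = 0.25 + 2.5 * theta
Step 2: k = 0.25 + 2.5 * 0.337
Step 3: k = 0.25 + 0.843
Step 4: k = 1.093 W/(m*K)

1.093


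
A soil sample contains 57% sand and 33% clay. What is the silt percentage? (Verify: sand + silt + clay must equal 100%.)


Step 1: sand + silt + clay = 100%
Step 2: silt = 100 - sand - clay
Step 3: silt = 100 - 57 - 33
Step 4: silt = 10%

10


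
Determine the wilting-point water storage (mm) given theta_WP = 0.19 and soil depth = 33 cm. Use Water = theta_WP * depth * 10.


Step 1: Water (mm) = theta_WP * depth * 10
Step 2: Water = 0.19 * 33 * 10
Step 3: Water = 62.7 mm

62.7


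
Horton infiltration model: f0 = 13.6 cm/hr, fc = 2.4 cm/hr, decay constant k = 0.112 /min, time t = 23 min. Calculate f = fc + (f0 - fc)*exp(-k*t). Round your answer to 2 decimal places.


Step 1: f = fc + (f0 - fc) * exp(-k * t)
Step 2: exp(-0.112 * 23) = 0.076078
Step 3: f = 2.4 + (13.6 - 2.4) * 0.076078
Step 4: f = 2.4 + 11.2 * 0.076078
Step 5: f = 3.25 cm/hr

3.25


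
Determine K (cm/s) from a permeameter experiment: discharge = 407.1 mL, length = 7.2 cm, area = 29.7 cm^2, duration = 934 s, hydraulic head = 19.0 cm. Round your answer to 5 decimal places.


Step 1: K = Q * L / (A * t * h)
Step 2: Numerator = 407.1 * 7.2 = 2931.12
Step 3: Denominator = 29.7 * 934 * 19.0 = 527056.2
Step 4: K = 2931.12 / 527056.2 = 0.00556 cm/s

0.00556


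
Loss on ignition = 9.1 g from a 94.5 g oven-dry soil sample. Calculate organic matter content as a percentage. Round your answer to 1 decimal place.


Step 1: OM% = 100 * LOI / sample mass
Step 2: OM = 100 * 9.1 / 94.5
Step 3: OM = 9.6%

9.6


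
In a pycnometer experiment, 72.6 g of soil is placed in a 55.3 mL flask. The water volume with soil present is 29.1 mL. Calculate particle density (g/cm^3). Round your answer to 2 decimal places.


Step 1: Volume of solids = flask volume - water volume with soil
Step 2: V_solids = 55.3 - 29.1 = 26.2 mL
Step 3: Particle density = mass / V_solids = 72.6 / 26.2 = 2.77 g/cm^3

2.77


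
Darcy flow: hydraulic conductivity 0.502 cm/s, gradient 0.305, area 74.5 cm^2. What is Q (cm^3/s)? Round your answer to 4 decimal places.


Step 1: Apply Darcy's law: Q = K * i * A
Step 2: Q = 0.502 * 0.305 * 74.5
Step 3: Q = 11.4067 cm^3/s

11.4067


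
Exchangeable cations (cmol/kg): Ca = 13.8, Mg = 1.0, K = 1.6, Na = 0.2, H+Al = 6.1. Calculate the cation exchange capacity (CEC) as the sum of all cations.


Step 1: CEC = Ca + Mg + K + Na + (H+Al)
Step 2: CEC = 13.8 + 1.0 + 1.6 + 0.2 + 6.1
Step 3: CEC = 22.7 cmol/kg

22.7


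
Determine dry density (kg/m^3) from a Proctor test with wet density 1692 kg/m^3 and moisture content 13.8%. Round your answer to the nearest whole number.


Step 1: Dry density = wet density / (1 + w/100)
Step 2: Dry density = 1692 / (1 + 13.8/100)
Step 3: Dry density = 1692 / 1.138
Step 4: Dry density = 1487 kg/m^3

1487


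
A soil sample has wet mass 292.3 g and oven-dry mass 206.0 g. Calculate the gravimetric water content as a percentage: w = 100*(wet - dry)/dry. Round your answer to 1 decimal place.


Step 1: Water mass = wet - dry = 292.3 - 206.0 = 86.3 g
Step 2: w = 100 * water mass / dry mass
Step 3: w = 100 * 86.3 / 206.0 = 41.9%

41.9


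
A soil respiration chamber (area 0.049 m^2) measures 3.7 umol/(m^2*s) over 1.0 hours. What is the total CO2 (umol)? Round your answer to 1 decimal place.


Step 1: Convert time to seconds: 1.0 hr * 3600 = 3600.0 s
Step 2: Total = flux * area * time_s
Step 3: Total = 3.7 * 0.049 * 3600.0
Step 4: Total = 652.7 umol

652.7


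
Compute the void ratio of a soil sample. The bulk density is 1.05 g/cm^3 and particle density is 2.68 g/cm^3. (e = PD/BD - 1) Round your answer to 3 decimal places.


Step 1: e = PD / BD - 1
Step 2: e = 2.68 / 1.05 - 1
Step 3: e = 2.55238 - 1
Step 4: e = 1.552

1.552


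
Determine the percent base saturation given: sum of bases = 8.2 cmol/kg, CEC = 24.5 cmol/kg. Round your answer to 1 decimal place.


Step 1: BS = 100 * (sum of bases) / CEC
Step 2: BS = 100 * 8.2 / 24.5
Step 3: BS = 33.5%

33.5


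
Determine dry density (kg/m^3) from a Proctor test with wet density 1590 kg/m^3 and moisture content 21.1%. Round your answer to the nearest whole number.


Step 1: Dry density = wet density / (1 + w/100)
Step 2: Dry density = 1590 / (1 + 21.1/100)
Step 3: Dry density = 1590 / 1.211
Step 4: Dry density = 1313 kg/m^3

1313


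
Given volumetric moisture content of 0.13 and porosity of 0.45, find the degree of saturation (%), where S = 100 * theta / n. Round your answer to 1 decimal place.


Step 1: S = 100 * theta_v / n
Step 2: S = 100 * 0.13 / 0.45
Step 3: S = 28.9%

28.9


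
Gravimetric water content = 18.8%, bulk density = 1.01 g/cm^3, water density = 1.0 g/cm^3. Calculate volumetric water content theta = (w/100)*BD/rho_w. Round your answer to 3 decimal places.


Step 1: theta = (w / 100) * BD / rho_w
Step 2: theta = (18.8 / 100) * 1.01 / 1.0
Step 3: theta = 0.188 * 1.01
Step 4: theta = 0.19

0.19


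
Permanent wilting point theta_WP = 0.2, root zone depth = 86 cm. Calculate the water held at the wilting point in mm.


Step 1: Water (mm) = theta_WP * depth * 10
Step 2: Water = 0.2 * 86 * 10
Step 3: Water = 172.0 mm

172.0


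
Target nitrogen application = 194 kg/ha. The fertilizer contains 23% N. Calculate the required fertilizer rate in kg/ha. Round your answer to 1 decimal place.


Step 1: Fertilizer rate = target N / (N content / 100)
Step 2: Rate = 194 / (23 / 100)
Step 3: Rate = 194 / 0.23
Step 4: Rate = 843.5 kg/ha

843.5


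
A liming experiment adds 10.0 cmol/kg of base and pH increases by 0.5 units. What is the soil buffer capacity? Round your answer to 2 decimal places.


Step 1: BC = change in base / change in pH
Step 2: BC = 10.0 / 0.5
Step 3: BC = 20.0 cmol/(kg*pH unit)

20.0


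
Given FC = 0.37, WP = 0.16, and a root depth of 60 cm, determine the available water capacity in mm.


Step 1: Available water = (FC - WP) * depth * 10
Step 2: AW = (0.37 - 0.16) * 60 * 10
Step 3: AW = 0.21 * 60 * 10
Step 4: AW = 126.0 mm

126.0


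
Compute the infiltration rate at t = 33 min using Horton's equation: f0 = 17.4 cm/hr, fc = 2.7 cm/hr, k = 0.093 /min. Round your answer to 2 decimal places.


Step 1: f = fc + (f0 - fc) * exp(-k * t)
Step 2: exp(-0.093 * 33) = 0.046468
Step 3: f = 2.7 + (17.4 - 2.7) * 0.046468
Step 4: f = 2.7 + 14.7 * 0.046468
Step 5: f = 3.38 cm/hr

3.38


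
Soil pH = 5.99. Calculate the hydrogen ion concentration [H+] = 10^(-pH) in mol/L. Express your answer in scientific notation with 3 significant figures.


Step 1: [H+] = 10^(-pH)
Step 2: [H+] = 10^(-5.99)
Step 3: [H+] = 1.02e-06 mol/L

1.02e-06


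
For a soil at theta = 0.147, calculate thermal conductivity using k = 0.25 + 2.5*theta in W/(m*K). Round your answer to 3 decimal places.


Step 1: k = 0.25 + 2.5 * theta
Step 2: k = 0.25 + 2.5 * 0.147
Step 3: k = 0.25 + 0.368
Step 4: k = 0.618 W/(m*K)

0.618


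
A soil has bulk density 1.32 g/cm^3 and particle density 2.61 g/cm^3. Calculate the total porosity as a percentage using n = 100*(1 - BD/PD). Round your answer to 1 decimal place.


Step 1: Formula: n = 100 * (1 - BD / PD)
Step 2: n = 100 * (1 - 1.32 / 2.61)
Step 3: n = 100 * (1 - 0.50575)
Step 4: n = 49.4%

49.4


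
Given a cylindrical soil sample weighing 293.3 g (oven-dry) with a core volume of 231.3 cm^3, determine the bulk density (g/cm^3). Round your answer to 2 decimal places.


Step 1: Identify the formula: BD = dry mass / volume
Step 2: Substitute values: BD = 293.3 / 231.3
Step 3: BD = 1.27 g/cm^3

1.27


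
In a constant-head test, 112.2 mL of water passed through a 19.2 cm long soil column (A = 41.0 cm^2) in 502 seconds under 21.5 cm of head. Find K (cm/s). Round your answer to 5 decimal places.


Step 1: K = Q * L / (A * t * h)
Step 2: Numerator = 112.2 * 19.2 = 2154.24
Step 3: Denominator = 41.0 * 502 * 21.5 = 442513.0
Step 4: K = 2154.24 / 442513.0 = 0.00487 cm/s

0.00487


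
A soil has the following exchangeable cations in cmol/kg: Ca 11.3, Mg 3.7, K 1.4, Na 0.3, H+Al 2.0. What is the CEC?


Step 1: CEC = Ca + Mg + K + Na + (H+Al)
Step 2: CEC = 11.3 + 3.7 + 1.4 + 0.3 + 2.0
Step 3: CEC = 18.7 cmol/kg

18.7


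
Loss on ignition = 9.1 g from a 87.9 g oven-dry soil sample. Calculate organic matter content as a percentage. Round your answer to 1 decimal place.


Step 1: OM% = 100 * LOI / sample mass
Step 2: OM = 100 * 9.1 / 87.9
Step 3: OM = 10.4%

10.4


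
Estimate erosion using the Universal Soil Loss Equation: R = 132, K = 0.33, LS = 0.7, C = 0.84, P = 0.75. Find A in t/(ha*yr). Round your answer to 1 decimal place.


Step 1: A = R * K * LS * C * P
Step 2: R * K = 132 * 0.33 = 43.56
Step 3: (R*K) * LS = 43.56 * 0.7 = 30.492
Step 4: * C * P = 30.492 * 0.84 * 0.75 = 19.2
Step 5: A = 19.2 t/(ha*yr)

19.2


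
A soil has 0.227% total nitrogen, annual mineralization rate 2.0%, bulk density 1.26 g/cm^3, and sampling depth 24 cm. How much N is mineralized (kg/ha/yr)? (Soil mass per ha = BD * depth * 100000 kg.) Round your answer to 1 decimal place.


Step 1: Soil mass per ha = BD * depth * 100000 = 1.26 * 24 * 100000 = 3024000 kg
Step 2: Total N pool = soil mass * N%/100 = 3024000 * 0.227/100 = 6864.48 kg/ha
Step 3: N mineralized = N pool * rate%/100 = 6864.48 * 2.0/100 = 137.3 kg/ha/yr

137.3


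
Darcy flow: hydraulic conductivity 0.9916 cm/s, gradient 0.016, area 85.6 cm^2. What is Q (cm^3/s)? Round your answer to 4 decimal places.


Step 1: Apply Darcy's law: Q = K * i * A
Step 2: Q = 0.9916 * 0.016 * 85.6
Step 3: Q = 1.3581 cm^3/s

1.3581


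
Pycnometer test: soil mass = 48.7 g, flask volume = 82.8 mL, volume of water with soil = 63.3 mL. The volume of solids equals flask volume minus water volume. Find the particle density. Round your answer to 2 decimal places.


Step 1: Volume of solids = flask volume - water volume with soil
Step 2: V_solids = 82.8 - 63.3 = 19.5 mL
Step 3: Particle density = mass / V_solids = 48.7 / 19.5 = 2.5 g/cm^3

2.5


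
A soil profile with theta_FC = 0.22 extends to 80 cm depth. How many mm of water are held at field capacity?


Step 1: Water (mm) = theta_FC * depth (cm) * 10
Step 2: Water = 0.22 * 80 * 10
Step 3: Water = 176.0 mm

176.0


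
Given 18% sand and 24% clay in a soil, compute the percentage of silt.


Step 1: sand + silt + clay = 100%
Step 2: silt = 100 - sand - clay
Step 3: silt = 100 - 18 - 24
Step 4: silt = 58%

58


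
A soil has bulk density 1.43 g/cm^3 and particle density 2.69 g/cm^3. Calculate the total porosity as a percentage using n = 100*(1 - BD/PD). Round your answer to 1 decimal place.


Step 1: Formula: n = 100 * (1 - BD / PD)
Step 2: n = 100 * (1 - 1.43 / 2.69)
Step 3: n = 100 * (1 - 0.5316)
Step 4: n = 46.8%

46.8


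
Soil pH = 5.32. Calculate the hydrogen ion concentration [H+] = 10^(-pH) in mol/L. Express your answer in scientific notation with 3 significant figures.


Step 1: [H+] = 10^(-pH)
Step 2: [H+] = 10^(-5.32)
Step 3: [H+] = 4.79e-06 mol/L

4.79e-06
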